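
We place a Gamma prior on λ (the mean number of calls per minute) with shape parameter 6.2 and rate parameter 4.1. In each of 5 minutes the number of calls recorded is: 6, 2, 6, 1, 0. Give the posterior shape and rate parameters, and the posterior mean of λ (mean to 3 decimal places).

Total count ∑xᵢ = 15 over n = 5 minutes.
Gamma is conjugate to the Poisson likelihood: posterior is Gamma(shape = 6.2+15 = 21.2, rate = 4.1+5 = 9.1).
Posterior mean = shape/rate = 21.2/9.1 = 2.330.

Posterior: Gamma(shape=21.2, rate=9.1); mean ≈ 2.330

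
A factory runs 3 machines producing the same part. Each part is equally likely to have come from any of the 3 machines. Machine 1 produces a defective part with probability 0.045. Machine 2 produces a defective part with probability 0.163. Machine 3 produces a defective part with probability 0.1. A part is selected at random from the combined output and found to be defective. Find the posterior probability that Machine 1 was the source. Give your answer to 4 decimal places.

Posterior probability ≈ 0.1461

P(defective|M1) = 0.045; P(defective|M2) = 0.163; P(defective|M3) = 0.1.
Prior × likelihood for each source: 0.333333·0.045=0.01500, 0.333333·0.163=0.05433, 0.333333·0.1=0.03333. Summing gives P(defective) = 0.10267.
P(Machine 1 | defective) = 0.01500 / 0.10267 = 0.1461.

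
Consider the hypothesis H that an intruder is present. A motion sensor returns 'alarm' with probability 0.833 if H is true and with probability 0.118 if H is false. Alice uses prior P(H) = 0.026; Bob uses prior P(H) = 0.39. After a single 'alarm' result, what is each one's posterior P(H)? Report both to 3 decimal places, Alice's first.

P('+'|H) = 0.833, P('+'|¬H) = 0.118.
Alice: numerator 0.833·0.026 = 0.021658; evidence = 0.021658+0.118·0.974 = 0.13659; posterior = 0.159.
Bob: numerator 0.833·0.39 = 0.32487; evidence = 0.32487+0.118·0.61 = 0.39685; posterior = 0.819.

Alice: 0.159; Bob: 0.819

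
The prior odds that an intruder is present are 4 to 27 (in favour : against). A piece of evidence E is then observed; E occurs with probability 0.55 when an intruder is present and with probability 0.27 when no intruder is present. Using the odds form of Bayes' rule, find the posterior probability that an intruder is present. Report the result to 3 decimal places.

Posterior probability ≈ 0.232

Prior odds = 4/27 = 0.14815.
Likelihood ratio for E = 0.55/0.27 = 2.0370.
Posterior odds = prior odds × LR = 0.30178.
Posterior probability = odds/(1+odds) = 0.30178/1.3018 = 0.232.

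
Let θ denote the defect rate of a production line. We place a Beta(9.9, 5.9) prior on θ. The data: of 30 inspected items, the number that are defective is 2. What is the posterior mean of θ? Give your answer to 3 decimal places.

Observing 2 successes and 28 failures updates Beta(9.9, 5.9) by adding the success and failure counts to the two shape parameters: α = 9.9+2 = 11.9, β = 5.9+28 = 33.9.
E[θ | data] = 11.9/(11.9+33.9) = 0.260.

Posterior mean ≈ 0.260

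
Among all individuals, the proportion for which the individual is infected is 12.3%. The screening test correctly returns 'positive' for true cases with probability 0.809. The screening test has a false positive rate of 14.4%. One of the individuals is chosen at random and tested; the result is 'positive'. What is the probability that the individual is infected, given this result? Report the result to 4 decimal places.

P(H | E) ≈ 0.4407

Write H for 'the individual is infected'. Prior odds H:¬H = 0.123/0.877 = 0.14025. For the 'positive' outcome, the likelihood ratio is 0.809/0.144 = 5.6181.
Posterior odds = 0.14025 × 5.6181 = 0.78794, so P(H|E) = 0.78794/(1+0.78794) = 0.4407.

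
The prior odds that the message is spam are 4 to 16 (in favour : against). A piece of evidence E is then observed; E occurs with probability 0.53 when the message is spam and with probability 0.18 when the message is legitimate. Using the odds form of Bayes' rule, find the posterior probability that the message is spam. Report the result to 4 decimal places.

Posterior probability ≈ 0.4240

Prior odds = 4/16 = 0.25000.
Likelihood ratio for E = 0.53/0.18 = 2.9444.
Posterior odds = prior odds × LR = 0.73611.
Posterior probability = odds/(1+odds) = 0.73611/1.7361 = 0.4240.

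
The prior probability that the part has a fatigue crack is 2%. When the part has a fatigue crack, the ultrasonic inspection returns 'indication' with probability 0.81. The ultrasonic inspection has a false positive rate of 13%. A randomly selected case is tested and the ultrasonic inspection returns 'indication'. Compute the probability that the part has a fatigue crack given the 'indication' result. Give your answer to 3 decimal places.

P(H | E) ≈ 0.113

Write H for 'the part has a fatigue crack'. Prior odds H:¬H = 0.02/0.98 = 0.020408. For the 'indication' outcome, the likelihood ratio is 0.81/0.13 = 6.2308.
Posterior odds = 0.020408 × 6.2308 = 0.12716, so P(H|E) = 0.12716/(1+0.12716) = 0.113.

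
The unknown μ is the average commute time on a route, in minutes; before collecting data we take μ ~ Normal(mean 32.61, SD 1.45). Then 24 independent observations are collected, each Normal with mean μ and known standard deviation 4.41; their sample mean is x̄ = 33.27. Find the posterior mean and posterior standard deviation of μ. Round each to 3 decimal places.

With known σ, the Normal prior is conjugate. Weight on the data is w = (n/σ²)/(n/σ² + 1/τ₀²) = 1.23405/(1.23405+0.475624) = 0.72180.
Posterior mean = w·x̄ + (1−w)·μ₀ = 0.72180·33.27 + 0.27820·32.61 = 33.086. Posterior variance = 1/(1.23405+0.475624) = 0.584905, so SD = 0.765.

Posterior mean ≈ 33.086; posterior SD ≈ 0.765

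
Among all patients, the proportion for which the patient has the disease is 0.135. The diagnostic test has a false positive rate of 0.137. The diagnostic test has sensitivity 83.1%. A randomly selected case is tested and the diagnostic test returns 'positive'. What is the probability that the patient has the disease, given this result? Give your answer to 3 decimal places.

P(H | E) ≈ 0.486

Let H be the event that the patient has the disease. P(H) = 0.135, so P(¬H) = 0.865. With E the 'positive' result, P(E|H) = 0.831 and P(E|¬H) = 0.137.
P(E) = 0.831·0.135 + 0.137·0.865 = 0.11219 + 0.11851 = 0.23069.
By Bayes' theorem, P(H|E) = 0.11219 / 0.23069 = 0.486.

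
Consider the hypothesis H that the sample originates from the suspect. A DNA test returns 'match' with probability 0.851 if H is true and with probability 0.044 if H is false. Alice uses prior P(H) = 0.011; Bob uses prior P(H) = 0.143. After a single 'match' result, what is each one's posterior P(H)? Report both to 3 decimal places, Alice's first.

P('+'|H) = 0.851, P('+'|¬H) = 0.044.
Alice: numerator 0.851·0.011 = 0.0093610; evidence = 0.0093610+0.044·0.989 = 0.052877; posterior = 0.177.
Bob: numerator 0.851·0.143 = 0.12169; evidence = 0.12169+0.044·0.857 = 0.15940; posterior = 0.763.

Alice: 0.177; Bob: 0.763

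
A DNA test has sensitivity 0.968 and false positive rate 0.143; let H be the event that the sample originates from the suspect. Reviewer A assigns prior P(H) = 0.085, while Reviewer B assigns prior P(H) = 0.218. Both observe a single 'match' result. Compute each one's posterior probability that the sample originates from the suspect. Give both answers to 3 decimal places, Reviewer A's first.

Reviewer A: 0.386; Reviewer B: 0.654

The likelihood ratio for a 'match' result is 0.968/0.143 = 6.7692.
Reviewer A: prior odds 0.085/0.915 = 0.092896; posterior odds 0.62884; posterior probability 0.386.
Reviewer B: prior odds 0.218/0.782 = 0.27877; posterior odds 1.8871; posterior probability 0.654.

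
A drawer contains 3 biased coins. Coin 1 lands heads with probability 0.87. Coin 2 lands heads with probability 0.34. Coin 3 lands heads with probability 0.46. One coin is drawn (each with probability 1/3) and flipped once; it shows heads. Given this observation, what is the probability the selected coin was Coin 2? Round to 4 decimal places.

Posterior probability ≈ 0.2036

P(heads|C1) = 0.87; P(heads|C2) = 0.34; P(heads|C3) = 0.46.
Prior × likelihood for each source: 0.333333·0.87=0.2900, 0.333333·0.34=0.1133, 0.333333·0.46=0.1533. Summing gives P(heads) = 0.55667.
P(Coin 2 | heads) = 0.1133 / 0.55667 = 0.2036.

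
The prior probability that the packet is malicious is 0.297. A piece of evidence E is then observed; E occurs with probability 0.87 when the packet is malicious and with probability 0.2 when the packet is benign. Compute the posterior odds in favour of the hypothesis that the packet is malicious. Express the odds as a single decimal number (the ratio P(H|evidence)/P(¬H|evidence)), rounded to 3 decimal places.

Posterior odds ≈ 1.838

Prior odds = 0.297/(1−0.297) = 0.42248.
Likelihood ratio for E = 0.87/0.2 = 4.3500.
Posterior odds = prior odds × LR = 1.8378.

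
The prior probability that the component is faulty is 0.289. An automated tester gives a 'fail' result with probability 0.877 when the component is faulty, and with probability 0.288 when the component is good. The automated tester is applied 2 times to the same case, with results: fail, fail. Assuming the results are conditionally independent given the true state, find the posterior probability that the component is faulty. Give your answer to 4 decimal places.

With H the event that the component is faulty, the joint likelihood of the observed sequence is P(data|H) = 0.877·0.877 = 0.76913 and P(data|¬H) = 0.288·0.288 = 0.082944.
Bayes: P(H|data) = 0.289·0.76913 / (0.289·0.76913 + 0.711·0.082944) = 0.22228/0.28125 = 0.7903.

Posterior P(H) ≈ 0.7903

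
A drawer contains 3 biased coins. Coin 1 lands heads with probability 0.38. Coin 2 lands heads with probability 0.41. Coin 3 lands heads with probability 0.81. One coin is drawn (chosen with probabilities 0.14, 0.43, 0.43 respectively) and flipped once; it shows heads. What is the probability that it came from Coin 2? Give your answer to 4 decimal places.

P(heads|C1) = 0.38; P(heads|C2) = 0.41; P(heads|C3) = 0.81.
Prior × likelihood for each source: 0.14·0.38=0.05320, 0.43·0.41=0.1763, 0.43·0.81=0.3483. Summing gives P(heads) = 0.57780.
P(Coin 2 | heads) = 0.1763 / 0.57780 = 0.3051.

Posterior probability ≈ 0.3051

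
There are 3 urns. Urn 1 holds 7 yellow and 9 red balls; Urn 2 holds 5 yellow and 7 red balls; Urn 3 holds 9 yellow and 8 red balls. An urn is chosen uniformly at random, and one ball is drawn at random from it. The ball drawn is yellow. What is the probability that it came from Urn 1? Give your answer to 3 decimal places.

Posterior probability ≈ 0.316

P(yellow|Urn 1) = 0.4375; P(yellow|Urn 2) = 0.4167; P(yellow|Urn 3) = 0.5294.
Prior × likelihood for each source: 0.333333·0.4375=0.1458, 0.333333·0.4167=0.1389, 0.333333·0.5294=0.1765. Summing gives P(yellow) = 0.46119.
P(Urn 1 | yellow) = 0.1458 / 0.46119 = 0.316.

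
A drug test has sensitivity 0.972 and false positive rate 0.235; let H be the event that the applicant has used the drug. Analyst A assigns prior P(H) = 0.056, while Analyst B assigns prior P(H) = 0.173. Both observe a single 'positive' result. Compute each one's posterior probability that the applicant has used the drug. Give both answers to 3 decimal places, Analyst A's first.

The likelihood ratio for a 'positive' result is 0.972/0.235 = 4.1362.
Analyst A: prior odds 0.056/0.944 = 0.059322; posterior odds 0.24537; posterior probability 0.197.
Analyst B: prior odds 0.173/0.827 = 0.20919; posterior odds 0.86524; posterior probability 0.464.

Analyst A: 0.197; Analyst B: 0.464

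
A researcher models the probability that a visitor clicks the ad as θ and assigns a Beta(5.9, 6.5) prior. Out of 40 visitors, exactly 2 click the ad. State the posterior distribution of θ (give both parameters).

The binomial likelihood is conjugate to the Beta prior: with 2 successes and 38 failures, the posterior is Beta(5.9+2, 6.5+38) = Beta(7.9, 44.5).

Posterior: Beta(7.9, 44.5)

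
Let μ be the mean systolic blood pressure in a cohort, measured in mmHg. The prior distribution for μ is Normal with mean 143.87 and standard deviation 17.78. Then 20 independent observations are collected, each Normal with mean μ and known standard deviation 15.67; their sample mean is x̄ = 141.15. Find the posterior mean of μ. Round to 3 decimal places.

Posterior mean ≈ 141.252

With known σ, the Normal prior is conjugate. Weight on the data is w = (n/σ²)/(n/σ² + 1/τ₀²) = 0.0814502/(0.0814502+0.00316327) = 0.96262.
Posterior mean = w·x̄ + (1−w)·μ₀ = 0.96262·141.15 + 0.037385·143.87 = 141.252.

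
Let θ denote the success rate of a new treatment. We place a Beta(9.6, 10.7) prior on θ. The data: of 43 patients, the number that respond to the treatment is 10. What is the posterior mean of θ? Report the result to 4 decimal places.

Posterior mean ≈ 0.3096

Observing 10 successes and 33 failures updates Beta(9.6, 10.7) by adding the success and failure counts to the two shape parameters: α = 9.6+10 = 19.6, β = 10.7+33 = 43.7.
Posterior mean = α/(α+β) = 19.6/63.3 = 0.3096.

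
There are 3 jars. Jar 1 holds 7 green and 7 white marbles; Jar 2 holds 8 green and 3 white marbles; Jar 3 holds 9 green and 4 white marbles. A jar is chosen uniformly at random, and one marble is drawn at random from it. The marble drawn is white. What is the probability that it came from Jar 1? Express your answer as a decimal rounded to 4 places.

Posterior probability ≈ 0.4628

Tabulate prior·likelihood by source: [1] prior 0.333333, lik 0.5, product 0.1667; [2] prior 0.333333, lik 0.2727, product 0.09091; [3] prior 0.333333, lik 0.3077, product 0.1026.
Normalizing constant = 0.36014; the posterior for Jar 1 is its product over the sum, 0.1667/0.36014 = 0.4628.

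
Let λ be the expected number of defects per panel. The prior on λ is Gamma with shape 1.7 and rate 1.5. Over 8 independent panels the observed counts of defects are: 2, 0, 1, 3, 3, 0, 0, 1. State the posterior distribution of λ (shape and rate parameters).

Total count ∑xᵢ = 10 over n = 8 panels.
Gamma is conjugate to the Poisson likelihood: posterior is Gamma(shape = 1.7+10 = 11.7, rate = 1.5+8 = 9.5).

Posterior: Gamma(shape=11.7, rate=9.5)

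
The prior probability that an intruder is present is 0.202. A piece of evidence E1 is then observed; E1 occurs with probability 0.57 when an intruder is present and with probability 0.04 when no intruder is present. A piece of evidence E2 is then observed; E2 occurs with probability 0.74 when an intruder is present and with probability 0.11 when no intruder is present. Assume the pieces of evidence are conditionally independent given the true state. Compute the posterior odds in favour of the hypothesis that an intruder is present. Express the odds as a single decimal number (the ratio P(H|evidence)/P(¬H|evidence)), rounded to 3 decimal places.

Posterior odds ≈ 24.266

Prior odds = 0.202/(1−0.202) = 0.25313.
Likelihood ratio for E1 = 0.57/0.04 = 14.250.
Likelihood ratio for E2 = 0.74/0.11 = 6.7273.
Posterior odds = prior odds × LR₁ × LR₂ = 24.266.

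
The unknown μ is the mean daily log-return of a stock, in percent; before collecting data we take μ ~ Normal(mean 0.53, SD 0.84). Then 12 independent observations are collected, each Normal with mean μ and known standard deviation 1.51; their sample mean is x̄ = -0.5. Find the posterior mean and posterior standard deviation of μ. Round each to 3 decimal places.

Posterior mean ≈ -0.281; posterior SD ≈ 0.387

Prior precision 1/τ₀² = 1/0.84² = 1.41723; data precision n/σ² = 12/1.51² = 5.26293.
Posterior precision = 1.41723 + 5.26293 = 6.68016, giving posterior SD = 1/√6.68016 = 0.387.
Posterior mean = (1.41723·0.53 + 5.26293·-0.5) / 6.68016 = -0.281.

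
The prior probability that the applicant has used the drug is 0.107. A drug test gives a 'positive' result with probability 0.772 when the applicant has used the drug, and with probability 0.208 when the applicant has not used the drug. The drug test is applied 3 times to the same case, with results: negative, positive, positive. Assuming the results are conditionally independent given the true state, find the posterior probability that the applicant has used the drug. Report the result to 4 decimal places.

Let H be the event that the applicant has used the drug; start with P(H) = 0.107. P('positive'|H) = 0.772, P('positive'|¬H) = 0.208.
Update on result 1 ('negative'): P(H) ← 0.228·0.1070 / (0.228·0.1070 + 0.792·0.8930) = 0.024396/0.73165 = 0.0333.
Update on result 2 ('positive'): P(H) ← 0.772·0.0333 / (0.772·0.0333 + 0.208·0.9667) = 0.025741/0.22681 = 0.1135.
Update on result 3 ('positive'): P(H) ← 0.772·0.1135 / (0.772·0.1135 + 0.208·0.8865) = 0.087618/0.27201 = 0.3221.

Posterior P(H) ≈ 0.3221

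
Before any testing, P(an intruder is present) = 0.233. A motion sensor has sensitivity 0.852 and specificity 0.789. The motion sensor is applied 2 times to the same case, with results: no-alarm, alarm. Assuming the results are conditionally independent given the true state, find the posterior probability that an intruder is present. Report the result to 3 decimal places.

With H the event that an intruder is present, the joint likelihood of the observed sequence is P(data|H) = 0.148·0.852 = 0.12610 and P(data|¬H) = 0.789·0.211 = 0.16648.
Bayes: P(H|data) = 0.233·0.12610 / (0.233·0.12610 + 0.767·0.16648) = 0.029380/0.15707 = 0.1871.

Posterior P(H) ≈ 0.187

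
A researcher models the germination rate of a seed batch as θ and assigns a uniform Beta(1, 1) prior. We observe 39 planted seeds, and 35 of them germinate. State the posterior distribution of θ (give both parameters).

The binomial likelihood is conjugate to the Beta prior: with 35 successes and 4 failures, the posterior is Beta(1+35, 1+4) = Beta(36, 5).

Posterior: Beta(36, 5)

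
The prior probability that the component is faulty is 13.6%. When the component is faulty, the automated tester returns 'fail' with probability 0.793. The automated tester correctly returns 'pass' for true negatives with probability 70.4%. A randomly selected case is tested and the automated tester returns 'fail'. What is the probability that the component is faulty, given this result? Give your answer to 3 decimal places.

Write H for 'the component is faulty'. Prior odds H:¬H = 0.136/0.864 = 0.15741. For the 'fail' outcome, the likelihood ratio is 0.793/0.296 = 2.6791.
Posterior odds = 0.15741 × 2.6791 = 0.42170, so P(H|E) = 0.42170/(1+0.42170) = 0.297.

P(H | E) ≈ 0.297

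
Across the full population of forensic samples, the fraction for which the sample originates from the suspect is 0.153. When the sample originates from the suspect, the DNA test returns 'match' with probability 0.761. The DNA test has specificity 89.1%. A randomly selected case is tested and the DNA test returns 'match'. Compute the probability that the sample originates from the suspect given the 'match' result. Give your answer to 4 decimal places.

P(H | E) ≈ 0.5577

Let H be the event that the sample originates from the suspect. P(H) = 0.153, so P(¬H) = 0.847. With E the 'match' result, P(E|H) = 0.761 and P(E|¬H) = 0.109.
P(E) = 0.761·0.153 + 0.109·0.847 = 0.11643 + 0.092323 = 0.20876.
By Bayes' theorem, P(H|E) = 0.11643 / 0.20876 = 0.5577.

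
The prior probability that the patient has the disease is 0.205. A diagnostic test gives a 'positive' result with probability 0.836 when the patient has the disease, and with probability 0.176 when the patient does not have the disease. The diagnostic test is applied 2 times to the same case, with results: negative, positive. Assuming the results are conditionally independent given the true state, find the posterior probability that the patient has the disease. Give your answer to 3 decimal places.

Let H be the event that the patient has the disease; start with P(H) = 0.205. P('positive'|H) = 0.836, P('positive'|¬H) = 0.176.
Update on result 1 ('negative'): P(H) ← 0.164·0.2050 / (0.164·0.2050 + 0.824·0.7950) = 0.033620/0.68870 = 0.0488.
Update on result 2 ('positive'): P(H) ← 0.836·0.0488 / (0.836·0.0488 + 0.176·0.9512) = 0.040811/0.20822 = 0.1960.

Posterior P(H) ≈ 0.196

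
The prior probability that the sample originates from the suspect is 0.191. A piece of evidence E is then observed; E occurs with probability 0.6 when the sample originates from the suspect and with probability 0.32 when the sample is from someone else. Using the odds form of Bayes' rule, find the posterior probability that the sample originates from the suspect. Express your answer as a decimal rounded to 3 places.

Prior odds = 0.191/(1−0.191) = 0.23609.
Likelihood ratio for E = 0.6/0.32 = 1.8750.
Posterior odds = prior odds × LR = 0.44268.
Posterior probability = odds/(1+odds) = 0.44268/1.4427 = 0.307.

Posterior probability ≈ 0.307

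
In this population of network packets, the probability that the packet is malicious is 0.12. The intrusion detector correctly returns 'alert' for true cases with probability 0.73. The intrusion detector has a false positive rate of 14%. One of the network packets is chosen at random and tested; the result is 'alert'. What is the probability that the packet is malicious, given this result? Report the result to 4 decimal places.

Write H for 'the packet is malicious'. Prior odds H:¬H = 0.12/0.88 = 0.13636. For the 'alert' outcome, the likelihood ratio is 0.73/0.14 = 5.2143.
Posterior odds = 0.13636 × 5.2143 = 0.71104, so P(H|E) = 0.71104/(1+0.71104) = 0.4156.

P(H | E) ≈ 0.4156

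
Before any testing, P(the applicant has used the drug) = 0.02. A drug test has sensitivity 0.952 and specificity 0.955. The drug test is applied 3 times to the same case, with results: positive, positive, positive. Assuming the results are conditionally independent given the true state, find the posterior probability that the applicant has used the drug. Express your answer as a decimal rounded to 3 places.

Let H be the event that the applicant has used the drug; start with P(H) = 0.02. P('positive'|H) = 0.952, P('positive'|¬H) = 0.045.
Update on result 1 ('positive'): P(H) ← 0.952·0.0200 / (0.952·0.0200 + 0.045·0.9800) = 0.019040/0.063140 = 0.3016.
Update on result 2 ('positive'): P(H) ← 0.952·0.3016 / (0.952·0.3016 + 0.045·0.6984) = 0.28708/0.31851 = 0.9013.
Update on result 3 ('positive'): P(H) ← 0.952·0.9013 / (0.952·0.9013 + 0.045·0.0987) = 0.85806/0.86250 = 0.9949.

Posterior P(H) ≈ 0.995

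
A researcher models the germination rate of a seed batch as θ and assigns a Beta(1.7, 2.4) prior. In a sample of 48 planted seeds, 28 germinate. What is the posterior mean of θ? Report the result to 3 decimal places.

The binomial likelihood is conjugate to the Beta prior: with 28 successes and 20 failures, the posterior is Beta(1.7+28, 2.4+20) = Beta(29.7, 22.4).
E[θ | data] = 29.7/(29.7+22.4) = 0.570.

Posterior mean ≈ 0.570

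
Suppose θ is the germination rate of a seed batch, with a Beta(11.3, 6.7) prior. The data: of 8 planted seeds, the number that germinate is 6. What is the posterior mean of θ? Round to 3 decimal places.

Posterior mean ≈ 0.665

Observing 6 successes and 2 failures updates Beta(11.3, 6.7) by adding the success and failure counts to the two shape parameters: α = 11.3+6 = 17.3, β = 6.7+2 = 8.7.
Posterior mean = α/(α+β) = 17.3/26 = 0.665.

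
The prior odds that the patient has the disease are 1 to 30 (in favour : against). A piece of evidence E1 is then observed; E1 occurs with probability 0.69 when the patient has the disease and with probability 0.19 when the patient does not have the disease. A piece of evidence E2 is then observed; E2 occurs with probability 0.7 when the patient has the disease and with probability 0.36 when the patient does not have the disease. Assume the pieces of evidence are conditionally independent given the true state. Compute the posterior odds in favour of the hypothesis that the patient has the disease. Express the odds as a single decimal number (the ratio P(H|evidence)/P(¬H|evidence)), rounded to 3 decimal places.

Posterior odds ≈ 0.235

Prior odds = 1/30 = 0.033333.
Likelihood ratio for E1 = 0.69/0.19 = 3.6316.
Likelihood ratio for E2 = 0.7/0.36 = 1.9444.
Posterior odds = prior odds × LR₁ × LR₂ = 0.23538.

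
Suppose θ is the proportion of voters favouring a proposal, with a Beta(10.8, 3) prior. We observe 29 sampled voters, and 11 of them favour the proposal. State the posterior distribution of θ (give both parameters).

The binomial likelihood is conjugate to the Beta prior: with 11 successes and 18 failures, the posterior is Beta(10.8+11, 3+18) = Beta(21.8, 21).

Posterior: Beta(21.8, 21)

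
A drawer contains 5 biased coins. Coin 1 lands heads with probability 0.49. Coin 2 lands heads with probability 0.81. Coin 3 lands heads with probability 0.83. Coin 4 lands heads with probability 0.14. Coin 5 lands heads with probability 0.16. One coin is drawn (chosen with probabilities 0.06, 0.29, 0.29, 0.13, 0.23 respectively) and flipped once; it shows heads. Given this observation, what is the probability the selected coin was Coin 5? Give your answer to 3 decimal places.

P(heads|C1) = 0.49; P(heads|C2) = 0.81; P(heads|C3) = 0.83; P(heads|C4) = 0.14; P(heads|C5) = 0.16.
Prior × likelihood for each source: 0.06·0.49=0.02940, 0.29·0.81=0.2349, 0.29·0.83=0.2407, 0.13·0.14=0.01820, 0.23·0.16=0.03680. Summing gives P(heads) = 0.56000.
P(Coin 5 | heads) = 0.03680 / 0.56000 = 0.066.

Posterior probability ≈ 0.066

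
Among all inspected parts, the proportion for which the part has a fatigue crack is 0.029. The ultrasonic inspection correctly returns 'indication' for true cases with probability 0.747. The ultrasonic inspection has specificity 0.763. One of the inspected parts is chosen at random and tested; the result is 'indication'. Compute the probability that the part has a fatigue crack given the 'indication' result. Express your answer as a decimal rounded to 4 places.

P(H | E) ≈ 0.0860

Write H for 'the part has a fatigue crack'. Prior odds H:¬H = 0.029/0.971 = 0.029866. For the 'indication' outcome, the likelihood ratio is 0.747/0.237 = 3.1519.
Posterior odds = 0.029866 × 3.1519 = 0.094135, so P(H|E) = 0.094135/(1+0.094135) = 0.0860.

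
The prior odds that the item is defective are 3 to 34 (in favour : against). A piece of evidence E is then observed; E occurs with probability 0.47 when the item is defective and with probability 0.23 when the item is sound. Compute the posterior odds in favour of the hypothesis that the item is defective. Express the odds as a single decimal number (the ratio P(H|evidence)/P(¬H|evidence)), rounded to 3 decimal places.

Posterior odds ≈ 0.180

Prior odds = 3/34 = 0.088235.
Likelihood ratio for E = 0.47/0.23 = 2.0435.
Posterior odds = prior odds × LR = 0.18031.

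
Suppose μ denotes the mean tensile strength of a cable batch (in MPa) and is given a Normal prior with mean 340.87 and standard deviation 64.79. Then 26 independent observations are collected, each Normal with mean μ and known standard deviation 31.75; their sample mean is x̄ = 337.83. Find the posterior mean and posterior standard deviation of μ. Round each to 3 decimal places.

Posterior mean ≈ 337.858; posterior SD ≈ 6.198

Prior precision 1/τ₀² = 1/64.79² = 0.00023822; data precision n/σ² = 26/31.75² = 0.0257921.
Posterior precision = 0.00023822 + 0.0257921 = 0.0260303, giving posterior SD = 1/√0.0260303 = 6.198.
Posterior mean = (0.00023822·340.87 + 0.0257921·337.83) / 0.0260303 = 337.858.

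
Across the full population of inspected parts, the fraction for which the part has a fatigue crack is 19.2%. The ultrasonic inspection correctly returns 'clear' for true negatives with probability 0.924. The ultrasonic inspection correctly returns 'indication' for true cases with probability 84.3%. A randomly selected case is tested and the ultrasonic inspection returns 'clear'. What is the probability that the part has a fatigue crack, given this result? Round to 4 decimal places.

Let H be the event that the part has a fatigue crack. P(H) = 0.192, so P(¬H) = 0.808. With E the 'clear' result, P(E|H) = 0.157 and P(E|¬H) = 0.924.
P(E) = 0.157·0.192 + 0.924·0.808 = 0.030144 + 0.74659 = 0.77674.
By Bayes' theorem, P(H|E) = 0.030144 / 0.77674 = 0.0388.

P(H | E) ≈ 0.0388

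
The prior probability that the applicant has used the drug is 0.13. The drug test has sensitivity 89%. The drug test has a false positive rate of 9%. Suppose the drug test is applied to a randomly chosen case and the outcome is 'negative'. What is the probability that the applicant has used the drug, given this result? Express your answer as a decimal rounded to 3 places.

P(H | E) ≈ 0.018

Write H for 'the applicant has used the drug'. Prior odds H:¬H = 0.13/0.87 = 0.14943. For the 'negative' outcome, the likelihood ratio is 0.11/0.91 = 0.12088.
Posterior odds = 0.14943 × 0.12088 = 0.018062, so P(H|E) = 0.018062/(1+0.018062) = 0.018.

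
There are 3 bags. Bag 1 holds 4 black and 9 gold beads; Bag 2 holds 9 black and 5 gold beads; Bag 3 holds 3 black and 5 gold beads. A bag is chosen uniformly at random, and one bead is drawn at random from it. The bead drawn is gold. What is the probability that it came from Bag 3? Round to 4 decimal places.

Tabulate prior·likelihood by source: [1] prior 0.333333, lik 0.6923, product 0.2308; [2] prior 0.333333, lik 0.3571, product 0.1190; [3] prior 0.333333, lik 0.625, product 0.2083.
Normalizing constant = 0.55815; the posterior for Bag 3 is its product over the sum, 0.2083/0.55815 = 0.3733.

Posterior probability ≈ 0.3733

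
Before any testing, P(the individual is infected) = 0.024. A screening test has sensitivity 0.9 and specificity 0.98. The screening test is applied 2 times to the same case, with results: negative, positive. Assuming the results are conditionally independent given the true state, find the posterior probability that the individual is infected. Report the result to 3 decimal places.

Posterior P(H) ≈ 0.101

With H the event that the individual is infected, the joint likelihood of the observed sequence is P(data|H) = 0.1·0.9 = 0.090000 and P(data|¬H) = 0.98·0.02 = 0.019600.
Bayes: P(H|data) = 0.024·0.090000 / (0.024·0.090000 + 0.976·0.019600) = 0.0021600/0.021290 = 0.1015.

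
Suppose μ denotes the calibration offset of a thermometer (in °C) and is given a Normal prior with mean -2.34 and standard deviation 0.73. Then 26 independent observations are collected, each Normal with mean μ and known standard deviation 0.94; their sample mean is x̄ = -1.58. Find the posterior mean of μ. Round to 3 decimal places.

Prior precision 1/τ₀² = 1/0.73² = 1.87652; data precision n/σ² = 26/0.94² = 29.4251.
Posterior precision = 1.87652 + 29.4251 = 31.3016.
Posterior mean = (1.87652·-2.34 + 29.4251·-1.58) / 31.3016 = -1.626.

Posterior mean ≈ -1.626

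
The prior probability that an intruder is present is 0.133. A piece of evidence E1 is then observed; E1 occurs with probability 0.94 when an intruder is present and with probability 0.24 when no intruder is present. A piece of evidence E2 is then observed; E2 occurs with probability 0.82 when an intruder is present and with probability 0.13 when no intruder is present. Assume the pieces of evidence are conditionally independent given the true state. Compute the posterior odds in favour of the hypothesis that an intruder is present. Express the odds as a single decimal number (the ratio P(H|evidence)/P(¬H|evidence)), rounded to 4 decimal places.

Prior odds = 0.133/(1−0.133) = 0.15340. In log-odds, ln(0.15340) = -1.8747.
Add log likelihood ratios: ln(3.9167) + ln(6.3077) = 3.2070.
Posterior log-odds = 1.3323, so posterior odds = exp(1.3323) = 3.7898.

Posterior odds ≈ 3.7898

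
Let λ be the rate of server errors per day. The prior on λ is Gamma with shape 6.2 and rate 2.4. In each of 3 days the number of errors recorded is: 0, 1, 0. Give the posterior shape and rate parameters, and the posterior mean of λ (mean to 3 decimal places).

The Poisson likelihood adds the total count to the shape and the number of exposure periods to the rate. Here ∑xᵢ = 1 and n = 3, so shape 6.2→7.2 and rate 2.4→5.4.
Posterior mean = shape/rate = 7.2/5.4 = 1.333.

Posterior: Gamma(shape=7.2, rate=5.4); mean ≈ 1.333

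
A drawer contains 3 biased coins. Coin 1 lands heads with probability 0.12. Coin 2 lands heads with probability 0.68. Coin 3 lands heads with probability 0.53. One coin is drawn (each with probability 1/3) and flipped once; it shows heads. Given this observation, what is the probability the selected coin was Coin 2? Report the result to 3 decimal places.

Posterior probability ≈ 0.511

Tabulate prior·likelihood by source: [1] prior 0.333333, lik 0.12, product 0.04000; [2] prior 0.333333, lik 0.68, product 0.2267; [3] prior 0.333333, lik 0.53, product 0.1767.
Normalizing constant = 0.44333; the posterior for Coin 2 is its product over the sum, 0.2267/0.44333 = 0.511.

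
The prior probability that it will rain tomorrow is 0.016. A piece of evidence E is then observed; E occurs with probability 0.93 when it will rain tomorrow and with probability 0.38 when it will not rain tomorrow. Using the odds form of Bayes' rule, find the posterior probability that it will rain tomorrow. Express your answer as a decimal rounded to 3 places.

Prior odds = 0.016/(1−0.016) = 0.016260. In log-odds, ln(0.016260) = -4.1190.
Add log likelihood ratio: ln(2.4474) = 0.89501.
Posterior log-odds = -3.2240, so posterior odds = exp(-3.2240) = 0.039795. Converting, P(H|E) = 0.039795/1.0398 = 0.038.

Posterior probability ≈ 0.038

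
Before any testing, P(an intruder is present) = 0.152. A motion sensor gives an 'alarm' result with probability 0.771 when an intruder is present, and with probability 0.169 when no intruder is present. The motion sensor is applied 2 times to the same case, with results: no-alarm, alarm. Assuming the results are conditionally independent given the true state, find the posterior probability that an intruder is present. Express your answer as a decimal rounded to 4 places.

Posterior P(H) ≈ 0.1839

Let H be the event that an intruder is present; start with P(H) = 0.152. P('alarm'|H) = 0.771, P('alarm'|¬H) = 0.169.
Update on result 1 ('no-alarm'): P(H) ← 0.229·0.1520 / (0.229·0.1520 + 0.831·0.8480) = 0.034808/0.73950 = 0.0471.
Update on result 2 ('alarm'): P(H) ← 0.771·0.0471 / (0.771·0.0471 + 0.169·0.9529) = 0.036291/0.19734 = 0.1839.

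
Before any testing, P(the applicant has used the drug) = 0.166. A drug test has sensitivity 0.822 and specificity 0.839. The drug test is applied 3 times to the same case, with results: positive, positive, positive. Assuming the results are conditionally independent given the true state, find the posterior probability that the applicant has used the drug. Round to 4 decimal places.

Let H be the event that the applicant has used the drug; start with P(H) = 0.166. P('positive'|H) = 0.822, P('positive'|¬H) = 0.161.
Update on result 1 ('positive'): P(H) ← 0.822·0.1660 / (0.822·0.1660 + 0.161·0.8340) = 0.13645/0.27073 = 0.5040.
Update on result 2 ('positive'): P(H) ← 0.822·0.5040 / (0.822·0.5040 + 0.161·0.4960) = 0.41431/0.49416 = 0.8384.
Update on result 3 ('positive'): P(H) ← 0.822·0.8384 / (0.822·0.8384 + 0.161·0.1616) = 0.68917/0.71519 = 0.9636.

Posterior P(H) ≈ 0.9636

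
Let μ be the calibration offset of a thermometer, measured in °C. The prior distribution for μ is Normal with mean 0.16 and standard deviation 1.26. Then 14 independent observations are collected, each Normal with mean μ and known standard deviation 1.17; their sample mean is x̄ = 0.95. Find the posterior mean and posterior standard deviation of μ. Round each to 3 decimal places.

With known σ, the Normal prior is conjugate. Weight on the data is w = (n/σ²)/(n/σ² + 1/τ₀²) = 10.2272/(10.2272+0.629882) = 0.94198.
Posterior mean = w·x̄ + (1−w)·μ₀ = 0.94198·0.95 + 0.058016·0.16 = 0.904. Posterior variance = 1/(10.2272+0.629882) = 0.0921059, so SD = 0.303.

Posterior mean ≈ 0.904; posterior SD ≈ 0.303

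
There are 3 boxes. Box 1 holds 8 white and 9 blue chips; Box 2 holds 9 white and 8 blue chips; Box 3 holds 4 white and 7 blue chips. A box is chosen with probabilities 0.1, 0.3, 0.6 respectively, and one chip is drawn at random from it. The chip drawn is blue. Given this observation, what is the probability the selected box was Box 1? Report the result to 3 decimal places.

Tabulate prior·likelihood by source: [1] prior 0.1, lik 0.5294, product 0.05294; [2] prior 0.3, lik 0.4706, product 0.1412; [3] prior 0.6, lik 0.6364, product 0.3818.
Normalizing constant = 0.57594; the posterior for Box 1 is its product over the sum, 0.05294/0.57594 = 0.092.

Posterior probability ≈ 0.092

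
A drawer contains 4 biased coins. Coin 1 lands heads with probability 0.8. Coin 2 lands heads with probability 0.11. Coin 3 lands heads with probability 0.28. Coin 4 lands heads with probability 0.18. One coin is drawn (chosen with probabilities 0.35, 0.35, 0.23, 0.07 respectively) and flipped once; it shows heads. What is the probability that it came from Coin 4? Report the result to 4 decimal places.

P(heads|C1) = 0.8; P(heads|C2) = 0.11; P(heads|C3) = 0.28; P(heads|C4) = 0.18.
Prior × likelihood for each source: 0.35·0.8=0.2800, 0.35·0.11=0.03850, 0.23·0.28=0.06440, 0.07·0.18=0.01260. Summing gives P(heads) = 0.39550.
P(Coin 4 | heads) = 0.01260 / 0.39550 = 0.0319.

Posterior probability ≈ 0.0319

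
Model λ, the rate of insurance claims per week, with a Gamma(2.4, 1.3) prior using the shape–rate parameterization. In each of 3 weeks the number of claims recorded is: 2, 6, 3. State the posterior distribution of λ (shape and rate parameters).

Posterior: Gamma(shape=13.4, rate=4.3)

Total count ∑xᵢ = 11 over n = 3 weeks.
Gamma is conjugate to the Poisson likelihood: posterior is Gamma(shape = 2.4+11 = 13.4, rate = 1.3+3 = 4.3).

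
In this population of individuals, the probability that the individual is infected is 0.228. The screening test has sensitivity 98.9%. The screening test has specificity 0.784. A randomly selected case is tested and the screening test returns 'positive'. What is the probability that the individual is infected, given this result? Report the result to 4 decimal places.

P(H | E) ≈ 0.5749

Let H be the event that the individual is infected. P(H) = 0.228, so P(¬H) = 0.772. With E the 'positive' result, P(E|H) = 0.989 and P(E|¬H) = 0.216.
P(E) = 0.989·0.228 + 0.216·0.772 = 0.22549 + 0.16675 = 0.39224.
By Bayes' theorem, P(H|E) = 0.22549 / 0.39224 = 0.5749.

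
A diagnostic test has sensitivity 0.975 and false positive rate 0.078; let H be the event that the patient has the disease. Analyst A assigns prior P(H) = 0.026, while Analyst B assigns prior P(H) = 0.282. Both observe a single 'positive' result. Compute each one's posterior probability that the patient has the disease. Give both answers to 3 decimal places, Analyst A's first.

Analyst A: 0.250; Analyst B: 0.831

The likelihood ratio for a 'positive' result is 0.975/0.078 = 12.500.
Analyst A: prior odds 0.026/0.974 = 0.026694; posterior odds 0.33368; posterior probability 0.250.
Analyst B: prior odds 0.282/0.718 = 0.39276; posterior odds 4.9095; posterior probability 0.831.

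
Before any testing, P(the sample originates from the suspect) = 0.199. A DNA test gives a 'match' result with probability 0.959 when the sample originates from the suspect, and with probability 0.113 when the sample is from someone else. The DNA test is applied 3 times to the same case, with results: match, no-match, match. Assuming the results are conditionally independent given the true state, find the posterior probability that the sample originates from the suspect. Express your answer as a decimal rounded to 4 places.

Let H be the event that the sample originates from the suspect; start with P(H) = 0.199. P('match'|H) = 0.959, P('match'|¬H) = 0.113.
Update on result 1 ('match'): P(H) ← 0.959·0.1990 / (0.959·0.1990 + 0.113·0.8010) = 0.19084/0.28135 = 0.6783.
Update on result 2 ('no-match'): P(H) ← 0.041·0.6783 / (0.041·0.6783 + 0.887·0.3217) = 0.027810/0.31316 = 0.0888.
Update on result 3 ('match'): P(H) ← 0.959·0.0888 / (0.959·0.0888 + 0.113·0.9112) = 0.085163/0.18813 = 0.4527.

Posterior P(H) ≈ 0.4527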